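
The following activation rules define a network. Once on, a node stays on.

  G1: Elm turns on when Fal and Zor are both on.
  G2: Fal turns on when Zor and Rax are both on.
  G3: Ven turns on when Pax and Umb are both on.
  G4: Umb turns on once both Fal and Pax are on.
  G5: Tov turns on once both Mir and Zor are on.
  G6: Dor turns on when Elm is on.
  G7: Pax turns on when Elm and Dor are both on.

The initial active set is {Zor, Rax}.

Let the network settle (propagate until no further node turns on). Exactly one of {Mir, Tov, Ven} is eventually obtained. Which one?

Ven

Zor and Rax are on, so Fal turns on (G2).
Fal and Zor are on, so Elm turns on (G1).
G6: Elm on → Dor on.
Elm and Dor are on, so Pax turns on (G7).
Fal and Pax are on, so Umb turns on (G4).
Pax and Umb are on, so Ven turns on (G3).
No rule produces Mir, and it is not given. Tov would need Mir and Zor (G5), but Mir never turns on.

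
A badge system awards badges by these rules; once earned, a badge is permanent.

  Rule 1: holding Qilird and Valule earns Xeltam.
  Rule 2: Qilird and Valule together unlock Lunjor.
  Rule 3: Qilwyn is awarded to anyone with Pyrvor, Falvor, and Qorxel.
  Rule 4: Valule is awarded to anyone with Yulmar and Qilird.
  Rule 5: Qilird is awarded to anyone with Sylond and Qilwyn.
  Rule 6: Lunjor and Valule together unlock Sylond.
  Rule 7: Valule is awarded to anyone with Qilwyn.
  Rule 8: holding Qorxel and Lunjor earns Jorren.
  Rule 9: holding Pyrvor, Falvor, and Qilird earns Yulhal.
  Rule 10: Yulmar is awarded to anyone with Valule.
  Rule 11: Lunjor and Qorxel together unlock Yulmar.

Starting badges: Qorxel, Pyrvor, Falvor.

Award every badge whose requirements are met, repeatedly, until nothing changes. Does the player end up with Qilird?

No

Qilird would need Sylond and Qilwyn (Rule 5), but Sylond is never earned.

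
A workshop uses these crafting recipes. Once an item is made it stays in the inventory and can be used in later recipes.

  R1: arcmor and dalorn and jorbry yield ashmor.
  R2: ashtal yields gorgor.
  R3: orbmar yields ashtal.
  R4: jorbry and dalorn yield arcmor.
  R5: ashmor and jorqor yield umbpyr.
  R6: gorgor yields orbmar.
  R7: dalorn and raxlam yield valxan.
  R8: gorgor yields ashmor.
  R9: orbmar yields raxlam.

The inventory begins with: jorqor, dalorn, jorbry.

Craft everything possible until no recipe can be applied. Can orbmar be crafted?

orbmar would need gorgor (R6), but gorgor is never obtained.

No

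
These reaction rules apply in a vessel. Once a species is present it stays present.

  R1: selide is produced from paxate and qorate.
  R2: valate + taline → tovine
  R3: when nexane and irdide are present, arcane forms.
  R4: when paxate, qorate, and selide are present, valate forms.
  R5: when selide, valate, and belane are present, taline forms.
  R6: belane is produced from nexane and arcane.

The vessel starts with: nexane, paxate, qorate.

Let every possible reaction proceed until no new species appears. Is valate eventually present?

paxate and qorate present → selide forms (R1).
paxate, qorate, and selide present → valate forms (R4).

Yes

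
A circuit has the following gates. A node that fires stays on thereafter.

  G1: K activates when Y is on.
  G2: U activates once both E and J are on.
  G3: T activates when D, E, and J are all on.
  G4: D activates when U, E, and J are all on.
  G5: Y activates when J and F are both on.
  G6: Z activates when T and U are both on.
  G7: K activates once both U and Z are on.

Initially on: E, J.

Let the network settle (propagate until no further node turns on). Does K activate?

Yes

E and J are on, so U activates (G2).
U, E, and J are on, so D activates (G4).
G3: D, E, and J on → T on.
G6: T and U on → Z on.
U and Z are on, so K activates (G7).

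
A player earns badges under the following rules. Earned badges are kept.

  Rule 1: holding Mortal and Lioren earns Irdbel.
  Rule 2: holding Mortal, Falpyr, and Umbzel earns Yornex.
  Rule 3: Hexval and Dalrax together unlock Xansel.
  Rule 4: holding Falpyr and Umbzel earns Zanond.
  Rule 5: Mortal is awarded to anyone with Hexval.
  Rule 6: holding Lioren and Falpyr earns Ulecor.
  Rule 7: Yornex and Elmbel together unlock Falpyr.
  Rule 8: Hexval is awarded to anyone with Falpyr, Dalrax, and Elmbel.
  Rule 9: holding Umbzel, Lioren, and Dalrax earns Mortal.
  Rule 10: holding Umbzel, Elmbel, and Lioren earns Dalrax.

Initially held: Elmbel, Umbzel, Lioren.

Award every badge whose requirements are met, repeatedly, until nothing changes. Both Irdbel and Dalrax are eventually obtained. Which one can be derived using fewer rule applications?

Dalrax: With Umbzel, Elmbel, and Lioren, Dalrax is earned (Rule 10). [1 rule application]
Irdbel: With Umbzel, Elmbel, and Lioren, Dalrax is earned (Rule 10). With Umbzel, Lioren, and Dalrax, Mortal is earned (Rule 9). With Mortal and Lioren, Irdbel is earned (Rule 1). [3 rule applications]
Dalrax needs fewer.

Dalrax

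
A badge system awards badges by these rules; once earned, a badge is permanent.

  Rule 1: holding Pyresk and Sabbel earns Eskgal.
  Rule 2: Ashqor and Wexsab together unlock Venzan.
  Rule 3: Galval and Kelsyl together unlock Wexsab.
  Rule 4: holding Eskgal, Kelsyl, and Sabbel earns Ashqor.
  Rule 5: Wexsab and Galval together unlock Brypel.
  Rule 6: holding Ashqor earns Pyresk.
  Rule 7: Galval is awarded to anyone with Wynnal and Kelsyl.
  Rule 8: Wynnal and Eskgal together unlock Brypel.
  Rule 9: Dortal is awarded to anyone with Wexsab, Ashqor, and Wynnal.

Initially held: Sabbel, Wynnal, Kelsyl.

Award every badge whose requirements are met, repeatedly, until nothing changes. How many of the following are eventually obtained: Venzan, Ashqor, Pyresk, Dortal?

Venzan would need Ashqor and Wexsab (Rule 2), but Ashqor is never earned.
Ashqor would need Eskgal, Kelsyl, and Sabbel (Rule 4), but Eskgal is never earned.
Pyresk would need Ashqor (Rule 6), but Ashqor is never earned.
Dortal would need Wexsab, Ashqor, and Wynnal (Rule 9), but Ashqor is never earned.
None of the 4 are reached.

0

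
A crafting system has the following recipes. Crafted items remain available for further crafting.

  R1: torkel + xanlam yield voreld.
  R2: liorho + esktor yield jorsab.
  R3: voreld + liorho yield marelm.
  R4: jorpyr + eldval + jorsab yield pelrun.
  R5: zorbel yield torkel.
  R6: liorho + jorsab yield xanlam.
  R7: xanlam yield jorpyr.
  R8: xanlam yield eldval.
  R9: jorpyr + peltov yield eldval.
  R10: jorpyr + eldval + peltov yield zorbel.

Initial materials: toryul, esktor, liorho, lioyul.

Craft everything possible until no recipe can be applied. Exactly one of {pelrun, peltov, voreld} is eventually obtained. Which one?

pelrun

Using R2, liorho and esktor make jorsab.
liorho + jorsab → xanlam (R6).
xanlam → jorpyr (R7).
Using R8, xanlam makes eldval.
jorpyr + eldval + jorsab → pelrun (R4).
voreld would need torkel and xanlam (R1), but torkel is never obtained. No rule produces peltov, and it is not given.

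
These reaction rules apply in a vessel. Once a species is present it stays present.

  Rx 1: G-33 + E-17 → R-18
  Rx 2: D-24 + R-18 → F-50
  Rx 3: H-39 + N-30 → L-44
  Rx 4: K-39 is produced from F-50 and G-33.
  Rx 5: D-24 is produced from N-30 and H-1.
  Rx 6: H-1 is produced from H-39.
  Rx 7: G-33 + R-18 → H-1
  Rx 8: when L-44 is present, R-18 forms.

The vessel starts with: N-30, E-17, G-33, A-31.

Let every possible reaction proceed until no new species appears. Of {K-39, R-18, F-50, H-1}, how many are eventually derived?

4

G-33 and E-17 present → R-18 forms (Rx 1).
G-33 and R-18 present → H-1 forms (Rx 7).
N-30 and H-1 present → D-24 forms (Rx 5).
D-24 and R-18 present → F-50 forms (Rx 2).
F-50 and G-33 present → K-39 forms (Rx 4).
K-39: reached.
R-18: reached.
F-50: reached.
H-1: reached.
All 4 are reached.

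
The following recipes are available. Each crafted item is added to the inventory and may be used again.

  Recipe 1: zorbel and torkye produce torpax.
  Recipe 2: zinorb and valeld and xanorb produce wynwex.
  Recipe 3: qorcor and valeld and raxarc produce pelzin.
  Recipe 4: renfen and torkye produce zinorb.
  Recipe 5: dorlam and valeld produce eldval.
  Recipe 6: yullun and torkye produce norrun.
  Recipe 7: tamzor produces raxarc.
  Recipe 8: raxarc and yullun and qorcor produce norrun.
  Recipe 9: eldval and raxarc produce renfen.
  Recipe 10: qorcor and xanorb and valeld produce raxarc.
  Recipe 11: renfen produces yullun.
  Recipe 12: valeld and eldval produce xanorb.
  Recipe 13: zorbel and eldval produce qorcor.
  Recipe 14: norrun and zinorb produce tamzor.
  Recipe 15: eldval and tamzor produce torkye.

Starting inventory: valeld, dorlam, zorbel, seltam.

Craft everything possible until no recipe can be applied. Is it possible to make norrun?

Yes

Using Recipe 5, dorlam and valeld make eldval.
zorbel and eldval → qorcor (Recipe 13).
valeld and eldval → xanorb (Recipe 12).
Using Recipe 10, qorcor, xanorb, and valeld make raxarc.
Using Recipe 9, eldval and raxarc make renfen.
Using Recipe 11, renfen makes yullun.
raxarc and yullun and qorcor → norrun (Recipe 8).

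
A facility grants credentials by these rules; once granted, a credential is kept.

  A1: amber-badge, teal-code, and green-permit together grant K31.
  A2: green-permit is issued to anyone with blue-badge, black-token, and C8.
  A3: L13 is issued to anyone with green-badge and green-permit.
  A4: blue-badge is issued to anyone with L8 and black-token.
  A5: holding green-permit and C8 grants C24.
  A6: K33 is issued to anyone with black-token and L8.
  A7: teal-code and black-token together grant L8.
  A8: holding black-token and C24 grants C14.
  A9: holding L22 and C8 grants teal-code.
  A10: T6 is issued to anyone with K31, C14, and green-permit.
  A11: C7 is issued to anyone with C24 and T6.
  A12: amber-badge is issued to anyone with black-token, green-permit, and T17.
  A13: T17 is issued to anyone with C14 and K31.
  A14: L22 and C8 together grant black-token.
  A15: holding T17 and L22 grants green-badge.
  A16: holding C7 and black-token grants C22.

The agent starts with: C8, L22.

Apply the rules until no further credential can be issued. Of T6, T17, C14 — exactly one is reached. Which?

Holding L22 and C8 grants teal-code (A9).
Holding L22 and C8 grants black-token (A14).
Holding teal-code and black-token grants L8 (A7).
Holding L8 and black-token grants blue-badge (A4).
Holding blue-badge, black-token, and C8 grants green-permit (A2).
Holding green-permit and C8 grants C24 (A5).
Holding black-token and C24 grants C14 (A8).
T17 would need C14 and K31 (A13), but K31 is never granted. T6 would need K31, C14, and green-permit (A10), but K31 is never granted.

C14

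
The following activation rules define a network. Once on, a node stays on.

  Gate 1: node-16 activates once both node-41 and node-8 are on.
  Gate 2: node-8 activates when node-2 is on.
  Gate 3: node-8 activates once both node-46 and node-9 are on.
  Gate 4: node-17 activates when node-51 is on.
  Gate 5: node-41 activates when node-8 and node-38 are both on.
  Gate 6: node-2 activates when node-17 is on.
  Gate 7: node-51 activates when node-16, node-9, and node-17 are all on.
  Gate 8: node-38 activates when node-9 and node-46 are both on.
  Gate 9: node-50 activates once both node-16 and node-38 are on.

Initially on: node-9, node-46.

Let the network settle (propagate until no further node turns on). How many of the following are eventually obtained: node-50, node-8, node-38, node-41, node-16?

Gate 8: node-9 and node-46 on → node-38 on.
Gate 3: node-46 and node-9 on → node-8 on.
Gate 5: node-8 and node-38 on → node-41 on.
node-41 and node-8 are on, so node-16 activates (Gate 1).
Gate 9: node-16 and node-38 on → node-50 on.
node-50: reached.
node-8: reached.
node-38: reached.
node-41: reached.
node-16: reached.
All 5 are reached.

5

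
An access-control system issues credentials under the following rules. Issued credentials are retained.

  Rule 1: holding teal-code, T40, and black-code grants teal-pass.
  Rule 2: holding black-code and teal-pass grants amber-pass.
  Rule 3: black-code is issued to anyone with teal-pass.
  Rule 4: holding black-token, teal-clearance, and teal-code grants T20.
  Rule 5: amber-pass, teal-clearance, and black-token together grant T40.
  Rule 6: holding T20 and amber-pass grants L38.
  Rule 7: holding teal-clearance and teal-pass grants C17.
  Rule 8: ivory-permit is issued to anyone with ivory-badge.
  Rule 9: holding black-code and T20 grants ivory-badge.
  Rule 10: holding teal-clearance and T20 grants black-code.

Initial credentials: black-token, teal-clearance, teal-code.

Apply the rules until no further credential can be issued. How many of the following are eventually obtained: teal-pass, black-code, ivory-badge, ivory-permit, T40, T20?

Holding black-token, teal-clearance, and teal-code grants T20 (Rule 4).
Holding teal-clearance and T20 grants black-code (Rule 10).
Holding black-code and T20 grants ivory-badge (Rule 9).
Holding ivory-badge grants ivory-permit (Rule 8).
teal-pass would need teal-code, T40, and black-code (Rule 1), but T40 is never granted.
black-code: reached.
ivory-badge: reached.
ivory-permit: reached.
T40 would need amber-pass, teal-clearance, and black-token (Rule 5), but amber-pass is never granted.
T20: reached.
Reached: black-code, ivory-badge, ivory-permit, and T20 — 4 of the 6.

4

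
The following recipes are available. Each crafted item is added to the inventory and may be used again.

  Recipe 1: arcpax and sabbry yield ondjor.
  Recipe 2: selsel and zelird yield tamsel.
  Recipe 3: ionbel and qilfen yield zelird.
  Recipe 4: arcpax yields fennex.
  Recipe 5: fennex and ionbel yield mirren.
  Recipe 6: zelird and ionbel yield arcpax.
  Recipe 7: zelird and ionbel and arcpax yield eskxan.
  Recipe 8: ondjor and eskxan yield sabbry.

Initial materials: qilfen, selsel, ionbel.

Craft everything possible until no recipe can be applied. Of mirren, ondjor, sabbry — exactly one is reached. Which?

ionbel and qilfen → zelird (Recipe 3).
Using Recipe 6, zelird and ionbel make arcpax.
Using Recipe 4, arcpax makes fennex.
Using Recipe 5, fennex and ionbel make mirren.
sabbry would need ondjor and eskxan (Recipe 8), but ondjor is never obtained. ondjor would need arcpax and sabbry (Recipe 1), but sabbry is never obtained.

mirren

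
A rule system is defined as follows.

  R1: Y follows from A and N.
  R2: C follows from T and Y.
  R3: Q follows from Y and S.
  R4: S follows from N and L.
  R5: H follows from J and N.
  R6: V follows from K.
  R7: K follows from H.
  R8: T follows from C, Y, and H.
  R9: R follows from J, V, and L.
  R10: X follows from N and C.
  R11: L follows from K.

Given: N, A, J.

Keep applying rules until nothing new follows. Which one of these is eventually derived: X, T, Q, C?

Q

From J and N, R5 gives H.
From A and N, R1 gives Y.
H holds, so K follows (R7).
From K, R11 gives L.
N and L hold, so S follows (R4).
From Y and S, R3 gives Q.
X would need N and C (R10), but C is never established. C would need T and Y (R2), but T is never established. T would need C, Y, and H (R8), but C is never established.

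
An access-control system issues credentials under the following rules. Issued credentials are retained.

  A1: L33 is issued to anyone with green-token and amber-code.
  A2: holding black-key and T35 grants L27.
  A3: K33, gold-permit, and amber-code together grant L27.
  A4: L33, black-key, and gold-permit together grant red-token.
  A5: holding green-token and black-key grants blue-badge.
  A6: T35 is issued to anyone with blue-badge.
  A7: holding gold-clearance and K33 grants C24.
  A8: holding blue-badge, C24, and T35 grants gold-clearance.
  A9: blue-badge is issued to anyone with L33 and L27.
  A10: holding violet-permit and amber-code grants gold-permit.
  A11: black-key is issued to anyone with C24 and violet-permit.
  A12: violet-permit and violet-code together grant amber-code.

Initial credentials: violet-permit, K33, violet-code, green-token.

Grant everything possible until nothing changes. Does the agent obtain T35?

Holding violet-permit and violet-code grants amber-code (A12).
Holding green-token and amber-code grants L33 (A1).
Holding violet-permit and amber-code grants gold-permit (A10).
Holding K33, gold-permit, and amber-code grants L27 (A3).
Holding L33 and L27 grants blue-badge (A9).
Holding blue-badge grants T35 (A6).

Yes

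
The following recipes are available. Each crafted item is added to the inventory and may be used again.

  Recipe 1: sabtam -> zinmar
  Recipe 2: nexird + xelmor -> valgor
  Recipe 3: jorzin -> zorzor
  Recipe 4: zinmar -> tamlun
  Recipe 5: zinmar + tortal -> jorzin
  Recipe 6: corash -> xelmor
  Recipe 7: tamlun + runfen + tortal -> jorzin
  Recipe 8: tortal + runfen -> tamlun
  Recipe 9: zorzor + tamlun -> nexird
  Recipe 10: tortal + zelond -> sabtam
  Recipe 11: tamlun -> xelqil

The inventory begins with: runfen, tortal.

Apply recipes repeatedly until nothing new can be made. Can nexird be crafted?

Yes

Using Recipe 8, tortal and runfen make tamlun.
Using Recipe 7, tamlun, runfen, and tortal make jorzin.
jorzin -> zorzor (Recipe 3).
Using Recipe 9, zorzor and tamlun make nexird.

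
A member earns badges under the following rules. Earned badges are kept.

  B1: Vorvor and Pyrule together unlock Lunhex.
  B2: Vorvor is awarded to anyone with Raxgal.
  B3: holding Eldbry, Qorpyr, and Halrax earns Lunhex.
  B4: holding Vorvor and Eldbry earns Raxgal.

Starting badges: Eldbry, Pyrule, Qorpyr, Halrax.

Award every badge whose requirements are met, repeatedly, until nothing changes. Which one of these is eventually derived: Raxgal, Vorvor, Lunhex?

Lunhex

With Eldbry, Qorpyr, and Halrax, Lunhex is earned (B3).
Raxgal would need Vorvor and Eldbry (B4), but Vorvor is never earned. Vorvor would need Raxgal (B2), but Raxgal is never earned.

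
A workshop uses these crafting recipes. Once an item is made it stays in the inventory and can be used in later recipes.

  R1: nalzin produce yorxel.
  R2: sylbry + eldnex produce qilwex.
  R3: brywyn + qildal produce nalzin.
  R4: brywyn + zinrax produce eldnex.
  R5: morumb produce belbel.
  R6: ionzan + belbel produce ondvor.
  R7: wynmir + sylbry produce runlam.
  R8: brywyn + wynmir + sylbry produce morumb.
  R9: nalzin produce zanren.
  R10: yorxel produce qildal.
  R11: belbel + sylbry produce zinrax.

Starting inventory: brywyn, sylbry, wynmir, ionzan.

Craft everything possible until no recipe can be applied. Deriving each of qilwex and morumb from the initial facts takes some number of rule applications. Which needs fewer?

morumb

morumb: brywyn + wynmir + sylbry → morumb (R8). [1 rule application]
qilwex: brywyn + wynmir + sylbry → morumb (R8). morumb → belbel (R5). belbel + sylbry → zinrax (R11). brywyn + zinrax → eldnex (R4). sylbry + eldnex → qilwex (R2). [5 rule applications]
morumb needs fewer.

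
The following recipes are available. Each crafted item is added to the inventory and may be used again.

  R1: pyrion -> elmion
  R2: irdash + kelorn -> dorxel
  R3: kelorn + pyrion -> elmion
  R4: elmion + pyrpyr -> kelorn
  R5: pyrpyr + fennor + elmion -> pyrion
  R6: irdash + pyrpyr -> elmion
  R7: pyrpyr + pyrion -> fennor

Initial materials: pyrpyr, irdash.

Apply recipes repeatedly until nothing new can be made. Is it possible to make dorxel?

Using R6, irdash and pyrpyr make elmion.
Using R4, elmion and pyrpyr make kelorn.
Using R2, irdash and kelorn make dorxel.

Yes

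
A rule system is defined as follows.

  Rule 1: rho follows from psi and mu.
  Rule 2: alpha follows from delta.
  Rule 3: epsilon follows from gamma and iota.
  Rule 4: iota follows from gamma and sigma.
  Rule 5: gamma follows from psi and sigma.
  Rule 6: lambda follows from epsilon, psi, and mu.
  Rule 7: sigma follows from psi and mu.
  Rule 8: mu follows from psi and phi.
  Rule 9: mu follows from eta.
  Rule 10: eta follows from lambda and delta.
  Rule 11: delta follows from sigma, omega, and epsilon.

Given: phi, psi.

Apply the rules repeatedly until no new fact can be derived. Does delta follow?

No

delta would need sigma, omega, and epsilon (Rule 11), but omega is never established.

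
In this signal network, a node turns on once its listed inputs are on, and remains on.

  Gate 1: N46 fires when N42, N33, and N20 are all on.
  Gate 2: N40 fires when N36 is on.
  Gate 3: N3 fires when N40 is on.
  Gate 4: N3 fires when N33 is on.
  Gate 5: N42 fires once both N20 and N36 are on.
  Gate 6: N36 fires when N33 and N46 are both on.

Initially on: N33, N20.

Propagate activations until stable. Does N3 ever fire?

Gate 4: N33 on → N3 on.

Yes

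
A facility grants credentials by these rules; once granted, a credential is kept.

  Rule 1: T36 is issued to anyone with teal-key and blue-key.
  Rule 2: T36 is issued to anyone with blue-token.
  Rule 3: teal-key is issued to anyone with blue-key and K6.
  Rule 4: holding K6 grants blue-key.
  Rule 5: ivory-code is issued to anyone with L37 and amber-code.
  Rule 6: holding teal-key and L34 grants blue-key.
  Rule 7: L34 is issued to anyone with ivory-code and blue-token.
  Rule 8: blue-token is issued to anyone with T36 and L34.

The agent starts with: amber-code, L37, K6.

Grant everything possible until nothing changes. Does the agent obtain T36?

Yes

Holding K6 grants blue-key (Rule 4).
Holding blue-key and K6 grants teal-key (Rule 3).
Holding teal-key and blue-key grants T36 (Rule 1).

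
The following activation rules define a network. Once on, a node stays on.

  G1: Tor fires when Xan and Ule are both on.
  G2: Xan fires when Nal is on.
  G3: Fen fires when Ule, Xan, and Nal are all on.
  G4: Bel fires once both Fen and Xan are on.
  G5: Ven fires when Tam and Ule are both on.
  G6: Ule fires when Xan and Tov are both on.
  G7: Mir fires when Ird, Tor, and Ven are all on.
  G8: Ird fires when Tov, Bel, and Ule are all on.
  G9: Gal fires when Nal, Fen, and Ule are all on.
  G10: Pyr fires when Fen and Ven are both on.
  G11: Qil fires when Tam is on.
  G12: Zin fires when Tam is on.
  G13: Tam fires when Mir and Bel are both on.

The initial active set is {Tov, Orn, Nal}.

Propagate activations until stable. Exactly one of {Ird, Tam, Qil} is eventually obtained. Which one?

G2: Nal on → Xan on.
Xan and Tov are on, so Ule fires (G6).
G3: Ule, Xan, and Nal on → Fen on.
Fen and Xan are on, so Bel fires (G4).
Tov, Bel, and Ule are on, so Ird fires (G8).
Tam would need Mir and Bel (G13), but Mir never turns on. Qil would need Tam (G11), but Tam never turns on.

Ird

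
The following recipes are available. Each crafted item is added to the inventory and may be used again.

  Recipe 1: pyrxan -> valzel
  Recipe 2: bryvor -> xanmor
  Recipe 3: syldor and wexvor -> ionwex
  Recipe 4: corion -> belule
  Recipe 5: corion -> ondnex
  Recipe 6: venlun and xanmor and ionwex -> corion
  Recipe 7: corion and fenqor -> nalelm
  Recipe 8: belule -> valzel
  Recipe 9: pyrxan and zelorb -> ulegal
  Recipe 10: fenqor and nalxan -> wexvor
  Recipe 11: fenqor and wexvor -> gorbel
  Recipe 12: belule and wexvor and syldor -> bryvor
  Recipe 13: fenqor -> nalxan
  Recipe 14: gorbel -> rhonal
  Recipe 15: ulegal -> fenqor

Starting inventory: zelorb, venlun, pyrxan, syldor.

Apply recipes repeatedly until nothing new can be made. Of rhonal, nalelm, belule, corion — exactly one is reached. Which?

rhonal

pyrxan and zelorb -> ulegal (Recipe 9).
Using Recipe 15, ulegal makes fenqor.
fenqor -> nalxan (Recipe 13).
fenqor and nalxan -> wexvor (Recipe 10).
fenqor and wexvor -> gorbel (Recipe 11).
Using Recipe 14, gorbel makes rhonal.
nalelm would need corion and fenqor (Recipe 7), but corion is never obtained. corion would need venlun, xanmor, and ionwex (Recipe 6), but xanmor is never obtained. belule would need corion (Recipe 4), but corion is never obtained.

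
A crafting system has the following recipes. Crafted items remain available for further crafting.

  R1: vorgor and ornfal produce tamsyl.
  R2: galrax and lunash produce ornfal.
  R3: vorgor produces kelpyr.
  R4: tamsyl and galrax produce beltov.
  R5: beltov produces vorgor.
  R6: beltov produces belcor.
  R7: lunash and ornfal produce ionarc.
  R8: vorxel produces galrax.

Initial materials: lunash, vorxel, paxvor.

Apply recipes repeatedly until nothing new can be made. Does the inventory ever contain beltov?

beltov would need tamsyl and galrax (R4), but tamsyl is never obtained.

No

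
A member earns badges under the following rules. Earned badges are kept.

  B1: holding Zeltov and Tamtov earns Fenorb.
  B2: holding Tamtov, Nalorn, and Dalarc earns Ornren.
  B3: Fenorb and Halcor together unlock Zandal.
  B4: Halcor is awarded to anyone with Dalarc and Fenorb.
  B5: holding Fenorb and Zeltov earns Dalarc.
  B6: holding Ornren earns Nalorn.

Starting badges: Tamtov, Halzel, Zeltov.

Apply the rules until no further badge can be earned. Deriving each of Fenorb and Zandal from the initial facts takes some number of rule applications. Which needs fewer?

Fenorb

Fenorb: With Zeltov and Tamtov, Fenorb is earned (B1). [1 rule application]
Zandal: With Zeltov and Tamtov, Fenorb is earned (B1). With Fenorb and Zeltov, Dalarc is earned (B5). With Dalarc and Fenorb, Halcor is earned (B4). With Fenorb and Halcor, Zandal is earned (B3). [4 rule applications]
Fenorb needs fewer.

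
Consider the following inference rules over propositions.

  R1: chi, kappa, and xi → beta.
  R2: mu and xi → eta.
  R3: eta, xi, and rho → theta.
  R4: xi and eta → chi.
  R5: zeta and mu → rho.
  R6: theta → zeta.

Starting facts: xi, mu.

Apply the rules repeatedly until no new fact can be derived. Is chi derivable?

Yes

mu and xi hold, so eta follows (R2).
xi and eta hold, so chi follows (R4).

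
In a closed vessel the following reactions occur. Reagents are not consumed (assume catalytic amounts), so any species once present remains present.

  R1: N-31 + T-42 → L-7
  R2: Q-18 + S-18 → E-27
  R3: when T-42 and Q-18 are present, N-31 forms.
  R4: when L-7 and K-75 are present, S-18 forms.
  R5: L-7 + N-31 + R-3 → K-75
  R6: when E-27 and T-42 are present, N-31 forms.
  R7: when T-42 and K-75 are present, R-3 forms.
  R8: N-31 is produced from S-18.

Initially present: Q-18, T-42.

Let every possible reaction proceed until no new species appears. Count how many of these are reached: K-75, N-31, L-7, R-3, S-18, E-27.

2

T-42 and Q-18 present → N-31 forms (R3).
N-31 and T-42 present → L-7 forms (R1).
K-75 would need L-7, N-31, and R-3 (R5), but R-3 never forms.
N-31: reached.
L-7: reached.
R-3 would need T-42 and K-75 (R7), but K-75 never forms.
S-18 would need L-7 and K-75 (R4), but K-75 never forms.
E-27 would need Q-18 and S-18 (R2), but S-18 never forms.
Reached: N-31 and L-7 — 2 of the 6.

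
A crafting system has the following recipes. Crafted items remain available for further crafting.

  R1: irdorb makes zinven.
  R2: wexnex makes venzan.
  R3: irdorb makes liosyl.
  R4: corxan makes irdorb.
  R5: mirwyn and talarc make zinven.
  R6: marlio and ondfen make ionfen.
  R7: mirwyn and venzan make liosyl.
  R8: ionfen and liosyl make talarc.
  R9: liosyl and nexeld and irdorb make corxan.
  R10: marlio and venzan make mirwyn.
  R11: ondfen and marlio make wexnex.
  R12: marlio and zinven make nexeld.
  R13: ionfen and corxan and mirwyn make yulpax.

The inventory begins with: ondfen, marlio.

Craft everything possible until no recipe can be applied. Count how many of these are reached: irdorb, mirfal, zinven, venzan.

Using R11, ondfen and marlio make wexnex.
Using R6, marlio and ondfen make ionfen.
Using R2, wexnex makes venzan.
marlio and venzan → mirwyn (R10).
mirwyn and venzan → liosyl (R7).
Using R8, ionfen and liosyl make talarc.
mirwyn and talarc → zinven (R5).
irdorb would need corxan (R4), but corxan is never obtained.
No rule produces mirfal, and it is not given.
zinven: reached.
venzan: reached.
Reached: zinven and venzan — 2 of the 4.

2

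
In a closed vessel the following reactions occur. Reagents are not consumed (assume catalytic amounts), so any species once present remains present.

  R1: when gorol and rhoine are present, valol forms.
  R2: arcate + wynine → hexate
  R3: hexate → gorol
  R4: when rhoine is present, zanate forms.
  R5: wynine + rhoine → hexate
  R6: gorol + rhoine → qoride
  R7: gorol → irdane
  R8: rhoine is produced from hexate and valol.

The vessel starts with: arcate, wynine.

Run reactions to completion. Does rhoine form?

No

rhoine would need hexate and valol (R8), but valol never forms.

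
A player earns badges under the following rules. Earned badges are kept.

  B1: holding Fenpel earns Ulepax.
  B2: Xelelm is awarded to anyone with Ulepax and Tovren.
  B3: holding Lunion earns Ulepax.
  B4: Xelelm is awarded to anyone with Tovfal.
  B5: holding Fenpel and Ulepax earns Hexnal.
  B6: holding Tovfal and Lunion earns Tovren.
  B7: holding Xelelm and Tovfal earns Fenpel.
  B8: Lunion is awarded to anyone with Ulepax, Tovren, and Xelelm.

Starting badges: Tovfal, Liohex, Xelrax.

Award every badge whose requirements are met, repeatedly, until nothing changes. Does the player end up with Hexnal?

With Tovfal, Xelelm is earned (B4).
With Xelelm and Tovfal, Fenpel is earned (B7).
With Fenpel, Ulepax is earned (B1).
With Fenpel and Ulepax, Hexnal is earned (B5).

Yes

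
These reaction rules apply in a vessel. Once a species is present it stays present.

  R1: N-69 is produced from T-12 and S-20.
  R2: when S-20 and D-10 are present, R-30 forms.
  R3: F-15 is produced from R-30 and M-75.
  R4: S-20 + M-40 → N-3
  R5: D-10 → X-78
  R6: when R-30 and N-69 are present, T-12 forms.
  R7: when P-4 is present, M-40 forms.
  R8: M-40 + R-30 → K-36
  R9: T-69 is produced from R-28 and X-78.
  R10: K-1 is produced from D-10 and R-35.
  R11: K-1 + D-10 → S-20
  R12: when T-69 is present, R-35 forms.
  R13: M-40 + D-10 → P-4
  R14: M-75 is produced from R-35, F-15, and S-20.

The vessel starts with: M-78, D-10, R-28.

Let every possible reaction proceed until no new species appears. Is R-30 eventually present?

D-10 present → X-78 forms (R5).
R-28 and X-78 present → T-69 forms (R9).
T-69 present → R-35 forms (R12).
D-10 and R-35 present → K-1 forms (R10).
K-1 and D-10 present → S-20 forms (R11).
S-20 and D-10 present → R-30 forms (R2).

Yes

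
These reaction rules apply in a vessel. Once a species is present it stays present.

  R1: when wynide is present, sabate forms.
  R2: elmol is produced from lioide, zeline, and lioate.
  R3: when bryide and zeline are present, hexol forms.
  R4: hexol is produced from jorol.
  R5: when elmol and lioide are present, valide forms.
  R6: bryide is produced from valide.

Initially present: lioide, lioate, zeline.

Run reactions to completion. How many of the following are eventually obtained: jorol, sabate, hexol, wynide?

1

lioide, zeline, and lioate present → elmol forms (R2).
elmol and lioide present → valide forms (R5).
valide present → bryide forms (R6).
bryide and zeline present → hexol forms (R3).
No rule produces jorol, and it is not given.
sabate would need wynide (R1), but wynide never forms.
hexol: reached.
No rule produces wynide, and it is not given.
Reached: hexol — 1 of the 4.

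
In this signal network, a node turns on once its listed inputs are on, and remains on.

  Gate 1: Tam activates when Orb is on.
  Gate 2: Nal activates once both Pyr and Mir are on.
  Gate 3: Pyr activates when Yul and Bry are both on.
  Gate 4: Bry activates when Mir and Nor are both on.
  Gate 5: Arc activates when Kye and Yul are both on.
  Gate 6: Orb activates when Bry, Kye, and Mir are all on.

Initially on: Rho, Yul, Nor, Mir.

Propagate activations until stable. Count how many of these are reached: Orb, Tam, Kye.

0

Orb would need Bry, Kye, and Mir (Gate 6), but Kye never turns on.
Tam would need Orb (Gate 1), but Orb never turns on.
No rule produces Kye, and it is not given.
None of the 3 are reached.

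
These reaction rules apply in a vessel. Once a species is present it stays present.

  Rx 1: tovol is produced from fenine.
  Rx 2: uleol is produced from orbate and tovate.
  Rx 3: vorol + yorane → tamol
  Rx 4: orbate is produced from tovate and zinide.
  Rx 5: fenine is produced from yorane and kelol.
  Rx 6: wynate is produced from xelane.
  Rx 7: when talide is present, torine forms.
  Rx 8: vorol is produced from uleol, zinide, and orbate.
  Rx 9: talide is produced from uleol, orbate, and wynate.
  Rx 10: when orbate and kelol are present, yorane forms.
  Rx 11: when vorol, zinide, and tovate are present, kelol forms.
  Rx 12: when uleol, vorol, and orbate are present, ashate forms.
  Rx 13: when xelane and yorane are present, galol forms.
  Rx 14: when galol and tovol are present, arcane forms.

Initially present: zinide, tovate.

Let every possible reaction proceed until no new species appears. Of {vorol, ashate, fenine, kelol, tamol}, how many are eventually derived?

tovate and zinide present → orbate forms (Rx 4).
orbate and tovate present → uleol forms (Rx 2).
uleol, zinide, and orbate present → vorol forms (Rx 8).
vorol, zinide, and tovate present → kelol forms (Rx 11).
uleol, vorol, and orbate present → ashate forms (Rx 12).
orbate and kelol present → yorane forms (Rx 10).
vorol and yorane present → tamol forms (Rx 3).
yorane and kelol present → fenine forms (Rx 5).
vorol: reached.
ashate: reached.
fenine: reached.
kelol: reached.
tamol: reached.
All 5 are reached.

5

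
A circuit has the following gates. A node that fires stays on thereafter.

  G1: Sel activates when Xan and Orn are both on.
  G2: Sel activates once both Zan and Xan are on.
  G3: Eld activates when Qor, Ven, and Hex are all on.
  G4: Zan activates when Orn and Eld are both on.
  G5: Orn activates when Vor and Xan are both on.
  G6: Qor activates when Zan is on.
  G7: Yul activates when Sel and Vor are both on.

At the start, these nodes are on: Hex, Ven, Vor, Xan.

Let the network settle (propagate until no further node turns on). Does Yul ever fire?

Yes

G5: Vor and Xan on → Orn on.
G1: Xan and Orn on → Sel on.
G7: Sel and Vor on → Yul on.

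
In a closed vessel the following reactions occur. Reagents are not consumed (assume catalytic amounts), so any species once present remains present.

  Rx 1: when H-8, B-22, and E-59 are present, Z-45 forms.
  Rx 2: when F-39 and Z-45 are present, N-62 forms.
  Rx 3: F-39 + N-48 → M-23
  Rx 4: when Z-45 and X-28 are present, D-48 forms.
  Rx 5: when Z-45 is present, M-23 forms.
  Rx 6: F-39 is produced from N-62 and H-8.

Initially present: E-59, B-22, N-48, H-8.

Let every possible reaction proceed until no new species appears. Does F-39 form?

No

F-39 would need N-62 and H-8 (Rx 6), but N-62 never forms.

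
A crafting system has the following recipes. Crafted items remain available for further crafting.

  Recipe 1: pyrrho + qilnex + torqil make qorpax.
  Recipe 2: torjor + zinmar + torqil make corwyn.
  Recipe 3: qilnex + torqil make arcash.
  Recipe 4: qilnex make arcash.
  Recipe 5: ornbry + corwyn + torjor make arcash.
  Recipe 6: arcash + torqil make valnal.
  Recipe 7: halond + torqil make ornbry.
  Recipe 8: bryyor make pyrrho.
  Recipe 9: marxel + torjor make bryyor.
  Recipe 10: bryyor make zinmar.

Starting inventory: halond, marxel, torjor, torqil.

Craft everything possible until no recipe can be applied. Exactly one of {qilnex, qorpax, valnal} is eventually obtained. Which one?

valnal

Using Recipe 9, marxel and torjor make bryyor.
Using Recipe 7, halond and torqil make ornbry.
bryyor → zinmar (Recipe 10).
torjor + zinmar + torqil → corwyn (Recipe 2).
ornbry + corwyn + torjor → arcash (Recipe 5).
Using Recipe 6, arcash and torqil make valnal.
qorpax would need pyrrho, qilnex, and torqil (Recipe 1), but qilnex is never obtained. No rule produces qilnex, and it is not given.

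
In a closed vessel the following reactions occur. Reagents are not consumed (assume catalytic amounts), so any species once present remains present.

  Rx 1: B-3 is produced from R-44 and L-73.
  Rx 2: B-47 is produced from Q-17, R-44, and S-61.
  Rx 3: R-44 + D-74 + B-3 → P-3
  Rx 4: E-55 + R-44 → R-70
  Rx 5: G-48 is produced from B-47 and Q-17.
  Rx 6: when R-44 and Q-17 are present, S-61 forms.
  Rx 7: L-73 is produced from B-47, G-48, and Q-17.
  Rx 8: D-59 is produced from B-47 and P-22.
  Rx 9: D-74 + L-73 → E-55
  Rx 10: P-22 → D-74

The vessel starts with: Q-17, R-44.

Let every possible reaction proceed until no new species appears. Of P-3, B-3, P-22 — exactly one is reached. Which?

R-44 and Q-17 present → S-61 forms (Rx 6).
Q-17, R-44, and S-61 present → B-47 forms (Rx 2).
B-47 and Q-17 present → G-48 forms (Rx 5).
B-47, G-48, and Q-17 present → L-73 forms (Rx 7).
R-44 and L-73 present → B-3 forms (Rx 1).
No rule produces P-22, and it is not given. P-3 would need R-44, D-74, and B-3 (Rx 3), but D-74 never forms.

B-3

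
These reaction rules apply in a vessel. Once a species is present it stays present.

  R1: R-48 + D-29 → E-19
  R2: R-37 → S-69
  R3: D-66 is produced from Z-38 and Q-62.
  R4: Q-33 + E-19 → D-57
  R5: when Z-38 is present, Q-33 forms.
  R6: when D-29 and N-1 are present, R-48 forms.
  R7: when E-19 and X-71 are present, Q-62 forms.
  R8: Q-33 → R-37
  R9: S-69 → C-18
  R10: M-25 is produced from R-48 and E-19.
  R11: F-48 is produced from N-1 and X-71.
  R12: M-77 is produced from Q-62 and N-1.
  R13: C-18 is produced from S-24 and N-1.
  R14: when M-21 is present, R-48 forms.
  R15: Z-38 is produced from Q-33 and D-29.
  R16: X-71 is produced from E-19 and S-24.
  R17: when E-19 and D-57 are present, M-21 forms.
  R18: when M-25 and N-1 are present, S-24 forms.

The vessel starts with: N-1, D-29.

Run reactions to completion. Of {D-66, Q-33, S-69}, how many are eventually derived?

0

D-66 would need Z-38 and Q-62 (R3), but Z-38 never forms.
Q-33 would need Z-38 (R5), but Z-38 never forms.
S-69 would need R-37 (R2), but R-37 never forms.
None of the 3 are reached.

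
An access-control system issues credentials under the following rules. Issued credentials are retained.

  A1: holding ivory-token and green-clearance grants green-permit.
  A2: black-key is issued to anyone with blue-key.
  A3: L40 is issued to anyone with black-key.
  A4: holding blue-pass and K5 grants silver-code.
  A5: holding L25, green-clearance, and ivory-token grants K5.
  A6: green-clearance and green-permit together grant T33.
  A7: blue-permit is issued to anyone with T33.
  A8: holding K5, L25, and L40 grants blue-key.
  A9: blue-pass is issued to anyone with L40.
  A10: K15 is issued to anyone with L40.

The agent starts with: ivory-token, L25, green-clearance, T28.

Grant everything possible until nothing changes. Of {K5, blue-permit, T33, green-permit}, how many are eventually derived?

4

Holding L25, green-clearance, and ivory-token grants K5 (A5).
Holding ivory-token and green-clearance grants green-permit (A1).
Holding green-clearance and green-permit grants T33 (A6).
Holding T33 grants blue-permit (A7).
K5: reached.
blue-permit: reached.
T33: reached.
green-permit: reached.
All 4 are reached.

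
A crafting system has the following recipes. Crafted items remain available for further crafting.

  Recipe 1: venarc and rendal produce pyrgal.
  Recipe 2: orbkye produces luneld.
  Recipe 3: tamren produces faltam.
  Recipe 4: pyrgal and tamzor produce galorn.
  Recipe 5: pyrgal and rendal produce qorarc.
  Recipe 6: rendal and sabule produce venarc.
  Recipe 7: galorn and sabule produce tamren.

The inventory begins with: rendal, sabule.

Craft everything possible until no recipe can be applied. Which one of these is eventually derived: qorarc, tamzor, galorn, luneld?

qorarc

rendal and sabule → venarc (Recipe 6).
venarc and rendal → pyrgal (Recipe 1).
Using Recipe 5, pyrgal and rendal make qorarc.
luneld would need orbkye (Recipe 2), but orbkye is never obtained. No rule produces tamzor, and it is not given. galorn would need pyrgal and tamzor (Recipe 4), but tamzor is never obtained.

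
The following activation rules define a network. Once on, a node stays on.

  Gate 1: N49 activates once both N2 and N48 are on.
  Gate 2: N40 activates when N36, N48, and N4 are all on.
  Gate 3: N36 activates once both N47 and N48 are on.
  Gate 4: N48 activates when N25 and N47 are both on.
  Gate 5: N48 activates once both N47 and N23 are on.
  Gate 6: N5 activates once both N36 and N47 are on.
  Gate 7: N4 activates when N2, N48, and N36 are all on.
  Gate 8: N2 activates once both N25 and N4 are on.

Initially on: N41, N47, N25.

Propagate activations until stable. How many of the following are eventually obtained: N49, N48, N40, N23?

1

N25 and N47 are on, so N48 activates (Gate 4).
N49 would need N2 and N48 (Gate 1), but N2 never turns on.
N48: reached.
N40 would need N36, N48, and N4 (Gate 2), but N4 never turns on.
No rule produces N23, and it is not given.
Reached: N48 — 1 of the 4.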